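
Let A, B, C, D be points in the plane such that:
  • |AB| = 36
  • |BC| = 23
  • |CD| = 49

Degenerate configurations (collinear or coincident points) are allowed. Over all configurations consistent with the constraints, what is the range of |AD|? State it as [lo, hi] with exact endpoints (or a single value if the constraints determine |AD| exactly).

|AD| ∈ [0, 108]  (≈ [0.0000, 108.0000])

|AB| ∈ {36}
|BC| ∈ {23}
|CD| ∈ {49}
|AC| ∈ [13, 59]
|BD| ∈ [26, 72]
|AD| ∈ [0, 108]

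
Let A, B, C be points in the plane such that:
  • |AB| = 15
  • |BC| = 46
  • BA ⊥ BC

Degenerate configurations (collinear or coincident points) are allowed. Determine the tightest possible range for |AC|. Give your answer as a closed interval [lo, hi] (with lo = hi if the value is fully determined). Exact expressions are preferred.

|AB| ∈ {15}
|BC| ∈ {46}
|AC| ∈ {√(2341)}

|AC| = √(2341)  (≈ 48.3839)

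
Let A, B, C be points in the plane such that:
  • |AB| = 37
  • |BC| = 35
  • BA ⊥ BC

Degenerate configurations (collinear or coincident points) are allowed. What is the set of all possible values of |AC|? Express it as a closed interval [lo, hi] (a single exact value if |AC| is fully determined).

|AB| ∈ {37}
|BC| ∈ {35}
|AC| ∈ {√(2594)}

|AC| = √(2594)  (≈ 50.9313)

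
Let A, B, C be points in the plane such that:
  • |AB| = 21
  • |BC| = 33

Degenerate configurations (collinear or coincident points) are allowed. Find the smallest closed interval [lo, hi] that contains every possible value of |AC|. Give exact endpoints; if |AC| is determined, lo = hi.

|AB| ∈ {21}
|BC| ∈ {33}
|AC| ∈ [12, 54]

|AC| ∈ [12, 54]  (≈ [12.0000, 54.0000])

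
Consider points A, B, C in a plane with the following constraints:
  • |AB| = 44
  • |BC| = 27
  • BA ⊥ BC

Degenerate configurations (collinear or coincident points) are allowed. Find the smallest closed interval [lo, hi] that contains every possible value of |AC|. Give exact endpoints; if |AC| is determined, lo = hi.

|AC| = √(2665)  (≈ 51.6236)

|AB| ∈ {44}
|BC| ∈ {27}
|AC| ∈ {√(2665)}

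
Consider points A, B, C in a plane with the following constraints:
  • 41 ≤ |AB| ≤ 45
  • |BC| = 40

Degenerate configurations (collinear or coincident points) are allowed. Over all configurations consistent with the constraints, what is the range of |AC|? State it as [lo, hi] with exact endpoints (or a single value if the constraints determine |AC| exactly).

|AB| ∈ [41, 45]
|BC| ∈ {40}
|AC| ∈ [1, 85]

|AC| ∈ [1, 85]  (≈ [1.0000, 85.0000])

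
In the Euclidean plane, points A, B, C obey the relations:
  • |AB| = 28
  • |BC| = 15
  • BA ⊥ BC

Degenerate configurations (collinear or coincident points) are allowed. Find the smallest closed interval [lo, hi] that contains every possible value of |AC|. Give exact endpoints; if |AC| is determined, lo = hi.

|AB| ∈ {28}
|BC| ∈ {15}
|AC| ∈ {√(1009)}

|AC| = √(1009)  (≈ 31.7648)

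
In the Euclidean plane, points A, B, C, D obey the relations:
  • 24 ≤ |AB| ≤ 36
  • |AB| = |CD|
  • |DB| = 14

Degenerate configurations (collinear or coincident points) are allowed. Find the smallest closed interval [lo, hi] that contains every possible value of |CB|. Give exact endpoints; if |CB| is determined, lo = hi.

|AB| ∈ [24, 36]
|BD| ∈ {14}
|CD| ∈ [24, 36]
|AD| ∈ [10, 50]
|BC| ∈ [10, 50]
|AC| ∈ [0, 86]

|CB| ∈ [10, 50]  (≈ [10.0000, 50.0000])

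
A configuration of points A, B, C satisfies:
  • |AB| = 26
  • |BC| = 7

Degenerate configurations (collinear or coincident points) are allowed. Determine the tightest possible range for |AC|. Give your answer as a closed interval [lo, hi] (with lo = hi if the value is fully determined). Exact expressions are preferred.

|AB| ∈ {26}
|BC| ∈ {7}
|AC| ∈ [19, 33]

|AC| ∈ [19, 33]  (≈ [19.0000, 33.0000])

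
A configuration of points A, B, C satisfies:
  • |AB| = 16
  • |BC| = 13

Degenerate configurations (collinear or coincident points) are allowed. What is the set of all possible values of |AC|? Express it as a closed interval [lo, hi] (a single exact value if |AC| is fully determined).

|AC| ∈ [3, 29]  (≈ [3.0000, 29.0000])

|AB| ∈ {16}
|BC| ∈ {13}
|AC| ∈ [3, 29]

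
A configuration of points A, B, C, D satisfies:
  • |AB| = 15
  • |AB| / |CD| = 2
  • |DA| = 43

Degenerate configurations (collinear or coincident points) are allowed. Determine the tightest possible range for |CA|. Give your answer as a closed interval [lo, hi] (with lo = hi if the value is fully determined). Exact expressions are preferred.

|CA| ∈ [71/2, 101/2]  (≈ [35.5000, 50.5000])

|AB| ∈ {15}
|AD| ∈ {43}
|CD| ∈ {15/2}
|BD| ∈ [28, 58]
|AC| ∈ [71/2, 101/2]
|BC| ∈ [41/2, 131/2]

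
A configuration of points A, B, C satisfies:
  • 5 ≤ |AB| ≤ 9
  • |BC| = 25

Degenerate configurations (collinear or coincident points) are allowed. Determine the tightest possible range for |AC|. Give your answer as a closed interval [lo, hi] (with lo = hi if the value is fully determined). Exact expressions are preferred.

|AB| ∈ [5, 9]
|BC| ∈ {25}
|AC| ∈ [16, 34]

|AC| ∈ [16, 34]  (≈ [16.0000, 34.0000])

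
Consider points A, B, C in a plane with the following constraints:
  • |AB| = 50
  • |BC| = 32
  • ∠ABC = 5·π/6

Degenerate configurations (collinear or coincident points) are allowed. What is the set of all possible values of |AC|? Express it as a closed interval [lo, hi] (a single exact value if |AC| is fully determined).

|AB| ∈ {50}
|BC| ∈ {32}
|AC| ∈ {2·√(400·√(3) + 881)}

|AC| = 2·√(400·√(3) + 881)  (≈ 79.3428)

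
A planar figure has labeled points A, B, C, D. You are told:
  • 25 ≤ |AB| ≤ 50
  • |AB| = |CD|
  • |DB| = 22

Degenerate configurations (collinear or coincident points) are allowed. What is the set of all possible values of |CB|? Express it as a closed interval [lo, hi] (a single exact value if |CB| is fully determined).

|CB| ∈ [3, 72]  (≈ [3.0000, 72.0000])

|AB| ∈ [25, 50]
|BD| ∈ {22}
|CD| ∈ [25, 50]
|AD| ∈ [3, 72]
|BC| ∈ [3, 72]
|AC| ∈ [0, 122]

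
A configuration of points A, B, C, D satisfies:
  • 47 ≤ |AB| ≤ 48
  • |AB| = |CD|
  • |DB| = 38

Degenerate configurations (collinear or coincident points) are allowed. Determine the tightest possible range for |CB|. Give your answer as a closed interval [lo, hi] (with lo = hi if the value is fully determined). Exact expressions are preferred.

|CB| ∈ [9, 86]  (≈ [9.0000, 86.0000])

|AB| ∈ [47, 48]
|BD| ∈ {38}
|CD| ∈ [47, 48]
|AD| ∈ [9, 86]
|BC| ∈ [9, 86]
|AC| ∈ [0, 134]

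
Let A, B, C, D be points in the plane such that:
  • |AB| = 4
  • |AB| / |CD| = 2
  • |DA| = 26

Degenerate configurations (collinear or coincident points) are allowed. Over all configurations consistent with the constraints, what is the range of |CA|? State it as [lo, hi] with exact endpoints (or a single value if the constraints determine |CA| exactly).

|AB| ∈ {4}
|AD| ∈ {26}
|CD| ∈ {2}
|BD| ∈ [22, 30]
|AC| ∈ [24, 28]
|BC| ∈ [20, 32]

|CA| ∈ [24, 28]  (≈ [24.0000, 28.0000])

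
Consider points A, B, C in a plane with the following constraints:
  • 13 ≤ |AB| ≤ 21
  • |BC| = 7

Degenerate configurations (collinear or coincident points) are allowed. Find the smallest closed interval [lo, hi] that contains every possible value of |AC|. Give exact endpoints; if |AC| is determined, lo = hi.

|AB| ∈ [13, 21]
|BC| ∈ {7}
|AC| ∈ [6, 28]

|AC| ∈ [6, 28]  (≈ [6.0000, 28.0000])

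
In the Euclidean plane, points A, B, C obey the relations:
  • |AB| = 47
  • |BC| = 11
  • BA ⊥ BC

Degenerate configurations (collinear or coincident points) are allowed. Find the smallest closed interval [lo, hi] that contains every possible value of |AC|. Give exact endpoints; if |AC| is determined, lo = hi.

|AB| ∈ {47}
|BC| ∈ {11}
|AC| ∈ {√(2330)}

|AC| = √(2330)  (≈ 48.2701)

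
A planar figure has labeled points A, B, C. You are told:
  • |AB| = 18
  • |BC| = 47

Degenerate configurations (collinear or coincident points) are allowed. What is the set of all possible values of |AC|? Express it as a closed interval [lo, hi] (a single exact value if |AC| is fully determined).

|AC| ∈ [29, 65]  (≈ [29.0000, 65.0000])

|AB| ∈ {18}
|BC| ∈ {47}
|AC| ∈ [29, 65]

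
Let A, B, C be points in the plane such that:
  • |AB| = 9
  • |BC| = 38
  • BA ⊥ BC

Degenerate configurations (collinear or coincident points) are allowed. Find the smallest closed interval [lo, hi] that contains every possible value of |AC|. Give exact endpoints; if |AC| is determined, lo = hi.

|AB| ∈ {9}
|BC| ∈ {38}
|AC| ∈ {5·√(61)}

|AC| = 5·√(61)  (≈ 39.0512)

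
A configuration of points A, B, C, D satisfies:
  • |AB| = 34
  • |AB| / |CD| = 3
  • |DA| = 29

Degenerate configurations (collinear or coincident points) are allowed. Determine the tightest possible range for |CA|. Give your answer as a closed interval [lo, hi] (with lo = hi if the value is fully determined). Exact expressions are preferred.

|AB| ∈ {34}
|AD| ∈ {29}
|CD| ∈ {34/3}
|BD| ∈ [5, 63]
|AC| ∈ [53/3, 121/3]
|BC| ∈ [0, 223/3]

|CA| ∈ [53/3, 121/3]  (≈ [17.6667, 40.3333])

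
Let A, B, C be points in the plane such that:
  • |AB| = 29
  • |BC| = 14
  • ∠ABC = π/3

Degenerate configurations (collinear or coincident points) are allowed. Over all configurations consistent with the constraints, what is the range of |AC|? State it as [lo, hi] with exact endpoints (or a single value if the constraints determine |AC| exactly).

|AB| ∈ {29}
|BC| ∈ {14}
|AC| ∈ {√(631)}

|AC| = √(631)  (≈ 25.1197)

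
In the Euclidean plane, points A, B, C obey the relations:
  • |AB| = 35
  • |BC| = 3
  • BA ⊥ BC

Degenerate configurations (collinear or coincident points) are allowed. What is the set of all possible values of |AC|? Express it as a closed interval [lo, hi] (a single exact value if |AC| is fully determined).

|AB| ∈ {35}
|BC| ∈ {3}
|AC| ∈ {√(1234)}

|AC| = √(1234)  (≈ 35.1283)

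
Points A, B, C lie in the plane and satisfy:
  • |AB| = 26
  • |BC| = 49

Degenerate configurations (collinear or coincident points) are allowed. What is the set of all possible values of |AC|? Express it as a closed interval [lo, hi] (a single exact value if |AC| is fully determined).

|AB| ∈ {26}
|BC| ∈ {49}
|AC| ∈ [23, 75]

|AC| ∈ [23, 75]  (≈ [23.0000, 75.0000])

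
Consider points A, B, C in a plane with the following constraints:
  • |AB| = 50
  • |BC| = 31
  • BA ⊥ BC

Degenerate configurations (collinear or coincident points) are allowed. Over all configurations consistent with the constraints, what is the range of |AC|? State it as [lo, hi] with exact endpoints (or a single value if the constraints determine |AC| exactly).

|AB| ∈ {50}
|BC| ∈ {31}
|AC| ∈ {√(3461)}

|AC| = √(3461)  (≈ 58.8303)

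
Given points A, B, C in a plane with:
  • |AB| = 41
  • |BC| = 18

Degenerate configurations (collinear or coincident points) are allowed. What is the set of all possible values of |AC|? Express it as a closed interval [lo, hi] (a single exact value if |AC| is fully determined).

|AC| ∈ [23, 59]  (≈ [23.0000, 59.0000])

|AB| ∈ {41}
|BC| ∈ {18}
|AC| ∈ [23, 59]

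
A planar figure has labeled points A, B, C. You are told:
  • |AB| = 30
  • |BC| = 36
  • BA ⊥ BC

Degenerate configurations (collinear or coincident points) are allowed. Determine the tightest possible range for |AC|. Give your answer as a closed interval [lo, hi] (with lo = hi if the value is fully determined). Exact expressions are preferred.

|AB| ∈ {30}
|BC| ∈ {36}
|AC| ∈ {6·√(61)}

|AC| = 6·√(61)  (≈ 46.8615)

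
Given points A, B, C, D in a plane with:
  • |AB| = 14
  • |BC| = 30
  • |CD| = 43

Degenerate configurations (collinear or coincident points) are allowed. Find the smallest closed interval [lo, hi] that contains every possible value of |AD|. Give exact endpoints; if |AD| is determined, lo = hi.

|AB| ∈ {14}
|BC| ∈ {30}
|CD| ∈ {43}
|AC| ∈ [16, 44]
|BD| ∈ [13, 73]
|AD| ∈ [0, 87]

|AD| ∈ [0, 87]  (≈ [0.0000, 87.0000])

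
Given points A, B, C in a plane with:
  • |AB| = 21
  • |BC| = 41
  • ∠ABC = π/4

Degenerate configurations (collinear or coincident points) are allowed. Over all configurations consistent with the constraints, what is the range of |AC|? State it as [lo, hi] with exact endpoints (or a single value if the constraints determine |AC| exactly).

|AB| ∈ {21}
|BC| ∈ {41}
|AC| ∈ {√(2122 - 861·√(2))}

|AC| = √(2122 - 861·√(2))  (≈ 30.0726)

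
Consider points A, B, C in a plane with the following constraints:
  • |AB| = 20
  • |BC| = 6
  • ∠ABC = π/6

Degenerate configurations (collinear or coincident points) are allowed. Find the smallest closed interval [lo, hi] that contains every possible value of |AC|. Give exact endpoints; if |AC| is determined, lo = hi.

|AB| ∈ {20}
|BC| ∈ {6}
|AC| ∈ {2·√(109 - 30·√(3))}

|AC| = 2·√(109 - 30·√(3))  (≈ 15.1048)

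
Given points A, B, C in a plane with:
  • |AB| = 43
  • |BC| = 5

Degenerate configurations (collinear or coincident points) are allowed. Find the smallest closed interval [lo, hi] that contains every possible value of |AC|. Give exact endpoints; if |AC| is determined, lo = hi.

|AB| ∈ {43}
|BC| ∈ {5}
|AC| ∈ [38, 48]

|AC| ∈ [38, 48]  (≈ [38.0000, 48.0000])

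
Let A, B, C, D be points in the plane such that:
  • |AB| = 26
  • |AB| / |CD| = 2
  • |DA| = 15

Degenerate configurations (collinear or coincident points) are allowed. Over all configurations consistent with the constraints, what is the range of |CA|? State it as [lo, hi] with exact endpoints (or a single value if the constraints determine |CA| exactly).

|AB| ∈ {26}
|AD| ∈ {15}
|CD| ∈ {13}
|BD| ∈ [11, 41]
|AC| ∈ [2, 28]
|BC| ∈ [0, 54]

|CA| ∈ [2, 28]  (≈ [2.0000, 28.0000])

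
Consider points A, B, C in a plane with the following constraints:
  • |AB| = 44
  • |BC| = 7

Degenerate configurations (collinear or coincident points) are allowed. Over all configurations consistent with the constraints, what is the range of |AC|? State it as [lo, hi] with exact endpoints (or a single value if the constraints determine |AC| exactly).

|AB| ∈ {44}
|BC| ∈ {7}
|AC| ∈ [37, 51]

|AC| ∈ [37, 51]  (≈ [37.0000, 51.0000])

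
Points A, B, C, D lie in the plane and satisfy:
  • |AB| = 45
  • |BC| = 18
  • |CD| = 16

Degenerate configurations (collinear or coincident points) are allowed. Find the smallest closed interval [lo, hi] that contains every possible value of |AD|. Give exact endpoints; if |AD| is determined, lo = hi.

|AD| ∈ [11, 79]  (≈ [11.0000, 79.0000])

|AB| ∈ {45}
|BC| ∈ {18}
|CD| ∈ {16}
|AC| ∈ [27, 63]
|BD| ∈ [2, 34]
|AD| ∈ [11, 79]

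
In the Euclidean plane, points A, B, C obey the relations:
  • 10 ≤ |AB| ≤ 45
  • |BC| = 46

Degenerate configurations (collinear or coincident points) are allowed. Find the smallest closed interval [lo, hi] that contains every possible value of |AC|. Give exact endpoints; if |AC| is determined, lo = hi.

|AC| ∈ [1, 91]  (≈ [1.0000, 91.0000])

|AB| ∈ [10, 45]
|BC| ∈ {46}
|AC| ∈ [1, 91]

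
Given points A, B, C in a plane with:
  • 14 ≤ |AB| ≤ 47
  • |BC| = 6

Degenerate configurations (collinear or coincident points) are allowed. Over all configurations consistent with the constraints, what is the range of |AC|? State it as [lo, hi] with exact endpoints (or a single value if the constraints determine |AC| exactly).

|AB| ∈ [14, 47]
|BC| ∈ {6}
|AC| ∈ [8, 53]

|AC| ∈ [8, 53]  (≈ [8.0000, 53.0000])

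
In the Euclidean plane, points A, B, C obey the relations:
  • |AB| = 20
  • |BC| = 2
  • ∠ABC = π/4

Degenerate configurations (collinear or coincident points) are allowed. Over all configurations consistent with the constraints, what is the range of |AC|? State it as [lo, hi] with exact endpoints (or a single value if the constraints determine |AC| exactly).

|AC| = 2·√(101 - 10·√(2))  (≈ 18.6395)

|AB| ∈ {20}
|BC| ∈ {2}
|AC| ∈ {2·√(101 - 10·√(2))}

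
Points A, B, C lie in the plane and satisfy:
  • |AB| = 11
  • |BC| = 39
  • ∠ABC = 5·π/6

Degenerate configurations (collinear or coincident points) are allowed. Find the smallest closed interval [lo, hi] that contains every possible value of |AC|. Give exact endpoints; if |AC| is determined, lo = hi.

|AB| ∈ {11}
|BC| ∈ {39}
|AC| ∈ {√(429·√(3) + 1642)}

|AC| = √(429·√(3) + 1642)  (≈ 48.8370)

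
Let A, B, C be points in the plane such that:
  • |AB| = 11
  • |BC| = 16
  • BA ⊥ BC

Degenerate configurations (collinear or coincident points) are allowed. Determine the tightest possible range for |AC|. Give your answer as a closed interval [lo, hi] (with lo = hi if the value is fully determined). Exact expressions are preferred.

|AB| ∈ {11}
|BC| ∈ {16}
|AC| ∈ {√(377)}

|AC| = √(377)  (≈ 19.4165)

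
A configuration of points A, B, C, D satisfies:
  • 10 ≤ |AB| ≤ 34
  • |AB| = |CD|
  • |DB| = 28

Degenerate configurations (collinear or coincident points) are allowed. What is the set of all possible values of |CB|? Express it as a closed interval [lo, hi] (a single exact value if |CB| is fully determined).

|AB| ∈ [10, 34]
|BD| ∈ {28}
|CD| ∈ [10, 34]
|AD| ∈ [0, 62]
|BC| ∈ [0, 62]
|AC| ∈ [0, 96]

|CB| ∈ [0, 62]  (≈ [0.0000, 62.0000])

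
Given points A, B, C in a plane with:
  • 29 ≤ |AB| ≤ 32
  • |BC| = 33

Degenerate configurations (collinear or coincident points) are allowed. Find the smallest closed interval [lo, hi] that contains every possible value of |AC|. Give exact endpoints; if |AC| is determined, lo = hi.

|AB| ∈ [29, 32]
|BC| ∈ {33}
|AC| ∈ [1, 65]

|AC| ∈ [1, 65]  (≈ [1.0000, 65.0000])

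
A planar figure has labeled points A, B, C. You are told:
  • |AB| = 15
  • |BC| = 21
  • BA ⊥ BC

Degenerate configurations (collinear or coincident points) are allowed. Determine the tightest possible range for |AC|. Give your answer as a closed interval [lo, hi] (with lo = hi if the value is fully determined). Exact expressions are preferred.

|AC| = 3·√(74)  (≈ 25.8070)

|AB| ∈ {15}
|BC| ∈ {21}
|AC| ∈ {3·√(74)}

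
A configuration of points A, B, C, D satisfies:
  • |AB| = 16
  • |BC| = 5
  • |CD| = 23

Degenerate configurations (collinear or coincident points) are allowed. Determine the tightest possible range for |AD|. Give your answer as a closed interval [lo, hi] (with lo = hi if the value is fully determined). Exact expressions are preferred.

|AD| ∈ [2, 44]  (≈ [2.0000, 44.0000])

|AB| ∈ {16}
|BC| ∈ {5}
|CD| ∈ {23}
|AC| ∈ [11, 21]
|BD| ∈ [18, 28]
|AD| ∈ [2, 44]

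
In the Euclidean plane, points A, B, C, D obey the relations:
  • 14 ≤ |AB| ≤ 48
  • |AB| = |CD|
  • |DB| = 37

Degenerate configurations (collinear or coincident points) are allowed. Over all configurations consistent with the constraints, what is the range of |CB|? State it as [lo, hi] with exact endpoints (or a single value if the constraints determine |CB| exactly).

|CB| ∈ [0, 85]  (≈ [0.0000, 85.0000])

|AB| ∈ [14, 48]
|BD| ∈ {37}
|CD| ∈ [14, 48]
|AD| ∈ [0, 85]
|BC| ∈ [0, 85]
|AC| ∈ [0, 133]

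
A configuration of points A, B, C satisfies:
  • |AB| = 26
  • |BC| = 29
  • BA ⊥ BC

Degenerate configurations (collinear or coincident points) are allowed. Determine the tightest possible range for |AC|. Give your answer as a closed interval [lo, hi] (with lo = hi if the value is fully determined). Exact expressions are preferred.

|AB| ∈ {26}
|BC| ∈ {29}
|AC| ∈ {√(1517)}

|AC| = √(1517)  (≈ 38.9487)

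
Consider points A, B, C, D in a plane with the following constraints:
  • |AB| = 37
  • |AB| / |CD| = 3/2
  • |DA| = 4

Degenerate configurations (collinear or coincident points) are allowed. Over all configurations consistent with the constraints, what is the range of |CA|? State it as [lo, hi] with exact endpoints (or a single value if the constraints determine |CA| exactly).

|AB| ∈ {37}
|AD| ∈ {4}
|CD| ∈ {74/3}
|BD| ∈ [33, 41]
|AC| ∈ [62/3, 86/3]
|BC| ∈ [25/3, 197/3]

|CA| ∈ [62/3, 86/3]  (≈ [20.6667, 28.6667])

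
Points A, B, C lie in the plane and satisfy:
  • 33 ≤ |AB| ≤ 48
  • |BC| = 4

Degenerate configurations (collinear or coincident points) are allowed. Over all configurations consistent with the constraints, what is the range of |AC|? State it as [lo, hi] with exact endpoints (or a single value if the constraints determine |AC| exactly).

|AC| ∈ [29, 52]  (≈ [29.0000, 52.0000])

|AB| ∈ [33, 48]
|BC| ∈ {4}
|AC| ∈ [29, 52]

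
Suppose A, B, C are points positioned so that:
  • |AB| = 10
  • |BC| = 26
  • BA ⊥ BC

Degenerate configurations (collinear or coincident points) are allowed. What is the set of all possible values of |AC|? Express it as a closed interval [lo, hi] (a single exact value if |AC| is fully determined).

|AB| ∈ {10}
|BC| ∈ {26}
|AC| ∈ {2·√(194)}

|AC| = 2·√(194)  (≈ 27.8568)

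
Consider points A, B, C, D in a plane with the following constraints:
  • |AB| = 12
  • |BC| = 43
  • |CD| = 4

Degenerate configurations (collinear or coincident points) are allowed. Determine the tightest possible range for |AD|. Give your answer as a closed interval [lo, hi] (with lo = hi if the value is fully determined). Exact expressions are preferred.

|AB| ∈ {12}
|BC| ∈ {43}
|CD| ∈ {4}
|AC| ∈ [31, 55]
|BD| ∈ [39, 47]
|AD| ∈ [27, 59]

|AD| ∈ [27, 59]  (≈ [27.0000, 59.0000])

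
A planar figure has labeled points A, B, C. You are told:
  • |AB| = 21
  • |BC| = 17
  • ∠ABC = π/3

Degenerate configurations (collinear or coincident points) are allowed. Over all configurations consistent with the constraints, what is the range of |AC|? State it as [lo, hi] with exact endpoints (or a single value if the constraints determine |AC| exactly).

|AB| ∈ {21}
|BC| ∈ {17}
|AC| ∈ {√(373)}

|AC| = √(373)  (≈ 19.3132)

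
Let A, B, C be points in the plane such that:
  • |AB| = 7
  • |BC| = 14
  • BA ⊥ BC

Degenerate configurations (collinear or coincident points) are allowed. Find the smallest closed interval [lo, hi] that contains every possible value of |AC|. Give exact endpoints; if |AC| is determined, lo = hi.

|AB| ∈ {7}
|BC| ∈ {14}
|AC| ∈ {7·√(5)}

|AC| = 7·√(5)  (≈ 15.6525)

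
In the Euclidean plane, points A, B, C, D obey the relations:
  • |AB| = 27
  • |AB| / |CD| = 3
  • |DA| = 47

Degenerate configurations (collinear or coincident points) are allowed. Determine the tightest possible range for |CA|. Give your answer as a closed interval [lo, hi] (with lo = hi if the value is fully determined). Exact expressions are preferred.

|AB| ∈ {27}
|AD| ∈ {47}
|CD| ∈ {9}
|BD| ∈ [20, 74]
|AC| ∈ [38, 56]
|BC| ∈ [11, 83]

|CA| ∈ [38, 56]  (≈ [38.0000, 56.0000])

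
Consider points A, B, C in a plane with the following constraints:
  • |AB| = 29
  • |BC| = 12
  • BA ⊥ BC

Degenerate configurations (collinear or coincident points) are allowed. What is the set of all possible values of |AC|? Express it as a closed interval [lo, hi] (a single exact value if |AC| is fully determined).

|AC| = √(985)  (≈ 31.3847)

|AB| ∈ {29}
|BC| ∈ {12}
|AC| ∈ {√(985)}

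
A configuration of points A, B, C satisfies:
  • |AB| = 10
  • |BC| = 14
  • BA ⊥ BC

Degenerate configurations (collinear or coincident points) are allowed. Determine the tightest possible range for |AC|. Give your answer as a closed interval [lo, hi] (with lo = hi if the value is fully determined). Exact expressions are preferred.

|AC| = 2·√(74)  (≈ 17.2047)

|AB| ∈ {10}
|BC| ∈ {14}
|AC| ∈ {2·√(74)}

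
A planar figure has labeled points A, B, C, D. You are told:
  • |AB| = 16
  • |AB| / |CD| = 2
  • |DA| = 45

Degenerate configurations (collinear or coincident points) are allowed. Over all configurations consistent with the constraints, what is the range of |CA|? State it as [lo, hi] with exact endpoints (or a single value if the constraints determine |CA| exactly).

|CA| ∈ [37, 53]  (≈ [37.0000, 53.0000])

|AB| ∈ {16}
|AD| ∈ {45}
|CD| ∈ {8}
|BD| ∈ [29, 61]
|AC| ∈ [37, 53]
|BC| ∈ [21, 69]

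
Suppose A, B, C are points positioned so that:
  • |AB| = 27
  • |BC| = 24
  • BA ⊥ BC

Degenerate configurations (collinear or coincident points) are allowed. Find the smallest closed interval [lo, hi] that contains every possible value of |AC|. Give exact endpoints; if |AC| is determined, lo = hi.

|AC| = 3·√(145)  (≈ 36.1248)

|AB| ∈ {27}
|BC| ∈ {24}
|AC| ∈ {3·√(145)}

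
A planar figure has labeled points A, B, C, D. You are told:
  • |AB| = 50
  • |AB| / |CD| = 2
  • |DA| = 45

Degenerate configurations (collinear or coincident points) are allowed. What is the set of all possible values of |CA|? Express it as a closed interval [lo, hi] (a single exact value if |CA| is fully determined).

|AB| ∈ {50}
|AD| ∈ {45}
|CD| ∈ {25}
|BD| ∈ [5, 95]
|AC| ∈ [20, 70]
|BC| ∈ [0, 120]

|CA| ∈ [20, 70]  (≈ [20.0000, 70.0000])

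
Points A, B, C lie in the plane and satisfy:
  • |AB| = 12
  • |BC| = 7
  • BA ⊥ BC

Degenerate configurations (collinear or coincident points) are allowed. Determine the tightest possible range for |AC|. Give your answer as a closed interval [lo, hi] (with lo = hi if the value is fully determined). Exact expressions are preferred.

|AB| ∈ {12}
|BC| ∈ {7}
|AC| ∈ {√(193)}

|AC| = √(193)  (≈ 13.8924)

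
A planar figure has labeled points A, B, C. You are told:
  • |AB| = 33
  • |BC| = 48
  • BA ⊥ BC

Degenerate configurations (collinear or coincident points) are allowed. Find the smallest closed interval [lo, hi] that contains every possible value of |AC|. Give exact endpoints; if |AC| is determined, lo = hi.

|AC| = 3·√(377)  (≈ 58.2495)

|AB| ∈ {33}
|BC| ∈ {48}
|AC| ∈ {3·√(377)}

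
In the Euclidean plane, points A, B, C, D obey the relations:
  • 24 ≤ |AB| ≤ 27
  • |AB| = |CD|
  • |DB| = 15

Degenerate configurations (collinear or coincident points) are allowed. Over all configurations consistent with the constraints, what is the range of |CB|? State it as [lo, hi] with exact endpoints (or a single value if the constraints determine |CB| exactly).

|CB| ∈ [9, 42]  (≈ [9.0000, 42.0000])

|AB| ∈ [24, 27]
|BD| ∈ {15}
|CD| ∈ [24, 27]
|AD| ∈ [9, 42]
|BC| ∈ [9, 42]
|AC| ∈ [0, 69]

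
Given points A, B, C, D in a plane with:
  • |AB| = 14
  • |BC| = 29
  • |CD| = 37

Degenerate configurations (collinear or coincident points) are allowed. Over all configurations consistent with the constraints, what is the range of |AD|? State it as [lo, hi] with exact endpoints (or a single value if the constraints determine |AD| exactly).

|AD| ∈ [0, 80]  (≈ [0.0000, 80.0000])

|AB| ∈ {14}
|BC| ∈ {29}
|CD| ∈ {37}
|AC| ∈ [15, 43]
|BD| ∈ [8, 66]
|AD| ∈ [0, 80]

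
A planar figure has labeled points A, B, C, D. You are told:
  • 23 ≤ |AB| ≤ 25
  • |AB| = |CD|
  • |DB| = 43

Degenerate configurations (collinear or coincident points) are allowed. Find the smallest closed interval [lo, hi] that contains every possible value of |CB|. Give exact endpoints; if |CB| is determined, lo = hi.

|AB| ∈ [23, 25]
|BD| ∈ {43}
|CD| ∈ [23, 25]
|AD| ∈ [18, 68]
|BC| ∈ [18, 68]
|AC| ∈ [0, 93]

|CB| ∈ [18, 68]  (≈ [18.0000, 68.0000])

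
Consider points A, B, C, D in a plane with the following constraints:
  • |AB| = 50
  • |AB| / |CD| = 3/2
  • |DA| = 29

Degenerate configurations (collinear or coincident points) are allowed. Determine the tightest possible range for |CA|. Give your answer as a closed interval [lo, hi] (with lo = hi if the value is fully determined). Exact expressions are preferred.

|AB| ∈ {50}
|AD| ∈ {29}
|CD| ∈ {100/3}
|BD| ∈ [21, 79]
|AC| ∈ [13/3, 187/3]
|BC| ∈ [0, 337/3]

|CA| ∈ [13/3, 187/3]  (≈ [4.3333, 62.3333])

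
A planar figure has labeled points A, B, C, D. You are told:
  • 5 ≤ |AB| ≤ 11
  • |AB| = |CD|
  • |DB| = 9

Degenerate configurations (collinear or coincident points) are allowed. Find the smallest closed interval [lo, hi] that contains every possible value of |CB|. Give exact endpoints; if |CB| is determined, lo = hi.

|AB| ∈ [5, 11]
|BD| ∈ {9}
|CD| ∈ [5, 11]
|AD| ∈ [0, 20]
|BC| ∈ [0, 20]
|AC| ∈ [0, 31]

|CB| ∈ [0, 20]  (≈ [0.0000, 20.0000])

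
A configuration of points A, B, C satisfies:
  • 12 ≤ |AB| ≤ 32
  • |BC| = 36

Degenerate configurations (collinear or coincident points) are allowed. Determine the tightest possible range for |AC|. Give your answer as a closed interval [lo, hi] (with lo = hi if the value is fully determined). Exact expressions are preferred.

|AC| ∈ [4, 68]  (≈ [4.0000, 68.0000])

|AB| ∈ [12, 32]
|BC| ∈ {36}
|AC| ∈ [4, 68]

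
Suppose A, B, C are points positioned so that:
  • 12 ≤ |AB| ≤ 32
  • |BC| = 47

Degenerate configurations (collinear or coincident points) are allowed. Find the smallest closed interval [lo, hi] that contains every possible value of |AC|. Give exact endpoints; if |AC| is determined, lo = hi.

|AB| ∈ [12, 32]
|BC| ∈ {47}
|AC| ∈ [15, 79]

|AC| ∈ [15, 79]  (≈ [15.0000, 79.0000])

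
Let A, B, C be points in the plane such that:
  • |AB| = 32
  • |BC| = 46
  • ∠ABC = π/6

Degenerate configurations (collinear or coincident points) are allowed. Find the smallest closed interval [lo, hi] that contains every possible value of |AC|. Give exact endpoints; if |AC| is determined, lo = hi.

|AB| ∈ {32}
|BC| ∈ {46}
|AC| ∈ {2·√(785 - 368·√(3))}

|AC| = 2·√(785 - 368·√(3))  (≈ 24.2986)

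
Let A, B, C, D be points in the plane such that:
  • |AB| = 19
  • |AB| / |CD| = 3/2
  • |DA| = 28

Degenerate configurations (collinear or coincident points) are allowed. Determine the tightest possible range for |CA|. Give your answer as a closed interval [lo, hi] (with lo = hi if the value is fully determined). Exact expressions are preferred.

|AB| ∈ {19}
|AD| ∈ {28}
|CD| ∈ {38/3}
|BD| ∈ [9, 47]
|AC| ∈ [46/3, 122/3]
|BC| ∈ [0, 179/3]

|CA| ∈ [46/3, 122/3]  (≈ [15.3333, 40.6667])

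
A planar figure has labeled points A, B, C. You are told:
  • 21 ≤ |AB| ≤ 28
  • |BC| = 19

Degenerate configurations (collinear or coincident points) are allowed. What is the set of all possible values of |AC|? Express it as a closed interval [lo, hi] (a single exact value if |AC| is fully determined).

|AC| ∈ [2, 47]  (≈ [2.0000, 47.0000])

|AB| ∈ [21, 28]
|BC| ∈ {19}
|AC| ∈ [2, 47]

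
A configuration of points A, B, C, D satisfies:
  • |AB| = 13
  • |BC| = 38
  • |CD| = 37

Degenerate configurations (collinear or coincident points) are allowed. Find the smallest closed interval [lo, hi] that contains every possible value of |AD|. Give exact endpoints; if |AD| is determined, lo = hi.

|AD| ∈ [0, 88]  (≈ [0.0000, 88.0000])

|AB| ∈ {13}
|BC| ∈ {38}
|CD| ∈ {37}
|AC| ∈ [25, 51]
|BD| ∈ [1, 75]
|AD| ∈ [0, 88]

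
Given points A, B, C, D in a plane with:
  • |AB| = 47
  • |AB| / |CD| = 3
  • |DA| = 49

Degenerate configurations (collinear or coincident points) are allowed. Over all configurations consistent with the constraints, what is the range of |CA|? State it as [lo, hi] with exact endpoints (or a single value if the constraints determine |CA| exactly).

|CA| ∈ [100/3, 194/3]  (≈ [33.3333, 64.6667])

|AB| ∈ {47}
|AD| ∈ {49}
|CD| ∈ {47/3}
|BD| ∈ [2, 96]
|AC| ∈ [100/3, 194/3]
|BC| ∈ [0, 335/3]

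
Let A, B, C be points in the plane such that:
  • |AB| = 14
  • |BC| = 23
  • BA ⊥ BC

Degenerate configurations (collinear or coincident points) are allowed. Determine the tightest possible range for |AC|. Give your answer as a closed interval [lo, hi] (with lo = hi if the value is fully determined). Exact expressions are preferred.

|AB| ∈ {14}
|BC| ∈ {23}
|AC| ∈ {5·√(29)}

|AC| = 5·√(29)  (≈ 26.9258)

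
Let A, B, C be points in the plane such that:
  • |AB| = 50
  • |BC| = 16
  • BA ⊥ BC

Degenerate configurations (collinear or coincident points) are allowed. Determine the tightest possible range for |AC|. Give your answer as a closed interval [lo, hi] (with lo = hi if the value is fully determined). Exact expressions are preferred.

|AC| = 2·√(689)  (≈ 52.4976)

|AB| ∈ {50}
|BC| ∈ {16}
|AC| ∈ {2·√(689)}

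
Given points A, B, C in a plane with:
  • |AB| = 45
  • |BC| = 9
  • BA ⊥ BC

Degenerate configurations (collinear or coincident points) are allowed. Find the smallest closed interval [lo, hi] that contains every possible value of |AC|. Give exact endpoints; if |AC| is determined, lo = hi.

|AB| ∈ {45}
|BC| ∈ {9}
|AC| ∈ {9·√(26)}

|AC| = 9·√(26)  (≈ 45.8912)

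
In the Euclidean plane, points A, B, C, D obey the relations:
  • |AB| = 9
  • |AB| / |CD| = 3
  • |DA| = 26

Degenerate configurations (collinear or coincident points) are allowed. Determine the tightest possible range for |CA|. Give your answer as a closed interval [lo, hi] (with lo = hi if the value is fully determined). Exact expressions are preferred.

|CA| ∈ [23, 29]  (≈ [23.0000, 29.0000])

|AB| ∈ {9}
|AD| ∈ {26}
|CD| ∈ {3}
|BD| ∈ [17, 35]
|AC| ∈ [23, 29]
|BC| ∈ [14, 38]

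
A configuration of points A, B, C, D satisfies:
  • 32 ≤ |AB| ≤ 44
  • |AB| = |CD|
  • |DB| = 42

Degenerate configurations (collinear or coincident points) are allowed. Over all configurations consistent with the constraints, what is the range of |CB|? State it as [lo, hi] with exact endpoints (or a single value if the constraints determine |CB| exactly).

|CB| ∈ [0, 86]  (≈ [0.0000, 86.0000])

|AB| ∈ [32, 44]
|BD| ∈ {42}
|CD| ∈ [32, 44]
|AD| ∈ [0, 86]
|BC| ∈ [0, 86]
|AC| ∈ [0, 130]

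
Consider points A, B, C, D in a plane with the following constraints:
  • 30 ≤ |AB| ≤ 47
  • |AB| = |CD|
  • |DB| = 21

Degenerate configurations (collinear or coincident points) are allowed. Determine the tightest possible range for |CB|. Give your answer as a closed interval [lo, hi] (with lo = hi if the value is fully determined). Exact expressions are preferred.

|AB| ∈ [30, 47]
|BD| ∈ {21}
|CD| ∈ [30, 47]
|AD| ∈ [9, 68]
|BC| ∈ [9, 68]
|AC| ∈ [0, 115]

|CB| ∈ [9, 68]  (≈ [9.0000, 68.0000])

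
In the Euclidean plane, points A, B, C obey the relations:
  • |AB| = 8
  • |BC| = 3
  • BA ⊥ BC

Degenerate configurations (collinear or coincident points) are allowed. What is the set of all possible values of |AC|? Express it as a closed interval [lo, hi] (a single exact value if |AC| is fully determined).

|AC| = √(73)  (≈ 8.5440)

|AB| ∈ {8}
|BC| ∈ {3}
|AC| ∈ {√(73)}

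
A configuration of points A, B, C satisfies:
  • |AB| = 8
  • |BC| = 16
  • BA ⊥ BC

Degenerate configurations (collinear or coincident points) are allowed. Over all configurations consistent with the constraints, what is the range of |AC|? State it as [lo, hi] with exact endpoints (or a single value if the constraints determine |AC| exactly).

|AB| ∈ {8}
|BC| ∈ {16}
|AC| ∈ {8·√(5)}

|AC| = 8·√(5)  (≈ 17.8885)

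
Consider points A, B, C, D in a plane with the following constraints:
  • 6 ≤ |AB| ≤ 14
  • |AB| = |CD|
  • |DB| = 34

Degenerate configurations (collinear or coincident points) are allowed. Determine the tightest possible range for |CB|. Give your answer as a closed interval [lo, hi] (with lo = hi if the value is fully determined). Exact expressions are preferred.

|AB| ∈ [6, 14]
|BD| ∈ {34}
|CD| ∈ [6, 14]
|AD| ∈ [20, 48]
|BC| ∈ [20, 48]
|AC| ∈ [6, 62]

|CB| ∈ [20, 48]  (≈ [20.0000, 48.0000])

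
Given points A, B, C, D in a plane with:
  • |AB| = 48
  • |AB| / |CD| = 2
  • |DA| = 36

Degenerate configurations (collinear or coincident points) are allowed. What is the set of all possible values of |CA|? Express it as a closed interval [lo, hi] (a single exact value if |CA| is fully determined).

|CA| ∈ [12, 60]  (≈ [12.0000, 60.0000])

|AB| ∈ {48}
|AD| ∈ {36}
|CD| ∈ {24}
|BD| ∈ [12, 84]
|AC| ∈ [12, 60]
|BC| ∈ [0, 108]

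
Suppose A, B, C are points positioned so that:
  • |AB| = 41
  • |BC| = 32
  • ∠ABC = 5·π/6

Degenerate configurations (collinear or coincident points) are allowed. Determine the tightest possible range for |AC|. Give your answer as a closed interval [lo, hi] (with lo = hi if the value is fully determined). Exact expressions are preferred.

|AC| = √(1312·√(3) + 2705)  (≈ 70.5511)

|AB| ∈ {41}
|BC| ∈ {32}
|AC| ∈ {√(1312·√(3) + 2705)}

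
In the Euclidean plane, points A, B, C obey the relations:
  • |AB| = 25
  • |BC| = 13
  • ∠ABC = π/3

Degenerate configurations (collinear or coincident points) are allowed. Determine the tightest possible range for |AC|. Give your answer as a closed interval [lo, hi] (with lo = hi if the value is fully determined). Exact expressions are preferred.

|AB| ∈ {25}
|BC| ∈ {13}
|AC| ∈ {√(469)}

|AC| = √(469)  (≈ 21.6564)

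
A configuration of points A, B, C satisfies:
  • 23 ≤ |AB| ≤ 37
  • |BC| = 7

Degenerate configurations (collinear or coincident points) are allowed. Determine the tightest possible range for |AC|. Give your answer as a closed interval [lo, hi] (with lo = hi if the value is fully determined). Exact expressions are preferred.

|AB| ∈ [23, 37]
|BC| ∈ {7}
|AC| ∈ [16, 44]

|AC| ∈ [16, 44]  (≈ [16.0000, 44.0000])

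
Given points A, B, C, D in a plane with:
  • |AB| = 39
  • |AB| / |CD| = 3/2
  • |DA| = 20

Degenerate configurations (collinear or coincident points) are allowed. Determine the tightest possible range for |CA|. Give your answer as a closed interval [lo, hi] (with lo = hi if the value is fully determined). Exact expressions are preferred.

|CA| ∈ [6, 46]  (≈ [6.0000, 46.0000])

|AB| ∈ {39}
|AD| ∈ {20}
|CD| ∈ {26}
|BD| ∈ [19, 59]
|AC| ∈ [6, 46]
|BC| ∈ [0, 85]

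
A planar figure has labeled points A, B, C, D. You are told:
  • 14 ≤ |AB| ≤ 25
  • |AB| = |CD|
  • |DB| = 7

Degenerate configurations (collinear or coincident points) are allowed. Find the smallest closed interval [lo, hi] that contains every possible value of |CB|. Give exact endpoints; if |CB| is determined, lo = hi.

|AB| ∈ [14, 25]
|BD| ∈ {7}
|CD| ∈ [14, 25]
|AD| ∈ [7, 32]
|BC| ∈ [7, 32]
|AC| ∈ [0, 57]

|CB| ∈ [7, 32]  (≈ [7.0000, 32.0000])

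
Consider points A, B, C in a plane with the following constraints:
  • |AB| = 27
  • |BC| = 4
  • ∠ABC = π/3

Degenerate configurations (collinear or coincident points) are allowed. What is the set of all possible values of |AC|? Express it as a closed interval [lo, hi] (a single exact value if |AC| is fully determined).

|AC| = 7·√(13)  (≈ 25.2389)

|AB| ∈ {27}
|BC| ∈ {4}
|AC| ∈ {7·√(13)}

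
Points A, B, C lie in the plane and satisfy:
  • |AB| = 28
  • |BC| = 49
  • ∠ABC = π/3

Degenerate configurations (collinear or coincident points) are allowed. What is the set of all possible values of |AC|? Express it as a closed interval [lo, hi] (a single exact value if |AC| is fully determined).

|AB| ∈ {28}
|BC| ∈ {49}
|AC| ∈ {7·√(37)}

|AC| = 7·√(37)  (≈ 42.5793)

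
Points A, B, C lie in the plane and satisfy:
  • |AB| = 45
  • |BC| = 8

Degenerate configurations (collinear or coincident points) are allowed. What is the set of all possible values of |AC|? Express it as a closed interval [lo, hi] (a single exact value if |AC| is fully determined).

|AB| ∈ {45}
|BC| ∈ {8}
|AC| ∈ [37, 53]

|AC| ∈ [37, 53]  (≈ [37.0000, 53.0000])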